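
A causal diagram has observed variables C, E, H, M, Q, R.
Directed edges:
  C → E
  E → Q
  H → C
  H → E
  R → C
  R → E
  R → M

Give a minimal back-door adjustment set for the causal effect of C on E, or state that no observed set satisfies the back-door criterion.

desc(C)\{C}={E,Q}; candidates ⊆ {H,M,R}.
size 0: {}; under {} C still reaches {E,H,M,Q,R} ∋ E.
size 1: {H}, {M}, {R}; under {H} C still reaches {E,M,Q,R} ∋ E.
{H,R}: C⊥E given {H,R} in G with C→· removed — back-door holds.

C→E: minimal back-door set {H, R}.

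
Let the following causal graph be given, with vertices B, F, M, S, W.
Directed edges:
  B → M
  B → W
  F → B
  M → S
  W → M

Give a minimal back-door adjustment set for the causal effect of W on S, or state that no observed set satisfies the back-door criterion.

W→S: minimal back-door set {B}.

desc(W)\{W}={M,S}; candidates ⊆ {B,F}.
size 0: {}; under {} W still reaches {B,F,M,S} ∋ S.
{B}: W⊥S given {B} in G with W→· removed — back-door holds.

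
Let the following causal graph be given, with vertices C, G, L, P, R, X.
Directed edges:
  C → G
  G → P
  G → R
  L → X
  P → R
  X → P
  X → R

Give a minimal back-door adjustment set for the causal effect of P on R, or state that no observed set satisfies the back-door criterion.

P→R: minimal back-door set {G, X}.

desc(P)\{P}={R}; candidates ⊆ {C,G,L,X}.
size 0: {}; under {} P still reaches {C,G,L,R,X} ∋ R.
size 1: {C}, {G}, {L} …(+1); under {C} P still reaches {G,L,R,X} ∋ R.
{G,X}: P⊥R given {G,X} in G with P→· removed — back-door holds.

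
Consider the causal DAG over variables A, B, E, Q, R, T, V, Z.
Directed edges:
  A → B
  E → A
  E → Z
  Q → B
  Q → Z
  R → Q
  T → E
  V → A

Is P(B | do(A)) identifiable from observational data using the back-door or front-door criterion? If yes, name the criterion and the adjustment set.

P(B|do(A)): backdoor, adjust for ∅.

desc(A)\{A}={B}; candidates ⊆ {E,Q,R,T,V,Z}.
∅: A⊥B given ∅ in G with A→· removed — back-door holds.
P(B|do(A)) = P(B|A) — no adjustment needed.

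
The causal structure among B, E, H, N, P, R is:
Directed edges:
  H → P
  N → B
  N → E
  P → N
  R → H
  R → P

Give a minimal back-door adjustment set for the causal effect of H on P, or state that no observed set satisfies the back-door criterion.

desc(H)\{H}={B,E,N,P}; candidates ⊆ {R}.
size 0: {}; under {} H still reaches {B,E,N,P,R} ∋ P.
{R}: H⊥P given {R} in G with H→· removed — back-door holds.

H→P: minimal back-door set {R}.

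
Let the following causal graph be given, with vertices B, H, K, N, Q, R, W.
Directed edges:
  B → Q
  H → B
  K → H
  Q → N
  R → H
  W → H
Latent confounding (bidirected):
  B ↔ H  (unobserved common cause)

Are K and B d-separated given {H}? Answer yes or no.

No — K and B are d-connected given {H}.

Bayes-Ball from K | {H} reaches {B,N,Q,R,W}.
B ∈ reach(K|{H}) ⇒ K ⊥̸ B | {H}.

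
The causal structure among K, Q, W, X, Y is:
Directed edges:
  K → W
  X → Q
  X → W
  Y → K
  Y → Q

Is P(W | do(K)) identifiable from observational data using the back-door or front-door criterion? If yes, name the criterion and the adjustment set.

P(W|do(K)): backdoor, adjust for ∅.

desc(K)\{K}={W}; candidates ⊆ {Q,X,Y}.
∅: K⊥W given ∅ in G with K→· removed — back-door holds.
P(W|do(K)) = P(W|K) — no adjustment needed.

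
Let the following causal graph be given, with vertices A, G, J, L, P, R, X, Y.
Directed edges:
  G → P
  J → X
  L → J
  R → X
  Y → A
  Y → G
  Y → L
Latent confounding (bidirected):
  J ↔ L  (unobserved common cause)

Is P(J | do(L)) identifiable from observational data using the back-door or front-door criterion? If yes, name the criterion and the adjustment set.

desc(L)\{L}={J,X}; candidates ⊆ {A,G,P,R,Y}.
L↔J: latent back-door arc(s) into L.
size 0: {}; under {} L still reaches {A,G,J,P,X,Y} ∋ J.
size 1: {A}, {G}, {P} …(+2); under {A} L still reaches {G,J,P,X,Y} ∋ J.
size 2: {A,G}, {A,P}, {A,R} …(+7); under {A,G} L still reaches {J,X,Y} ∋ J.
L↔J cannot be blocked by any observed set — no back-door set.
No mediator lies on a directed L→…→J path.
Neither criterion identifies P(J|do(L)) in this graph.

P(J|do(L)): not identifiable (no BD/FD set).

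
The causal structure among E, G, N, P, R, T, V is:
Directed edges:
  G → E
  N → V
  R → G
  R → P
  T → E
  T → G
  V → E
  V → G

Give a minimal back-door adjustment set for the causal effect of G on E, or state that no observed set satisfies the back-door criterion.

G→E: minimal back-door set {T, V}.

desc(G)\{G}={E}; candidates ⊆ {N,P,R,T,V}.
size 0: {}; under {} G still reaches {E,N,P,R,T,V} ∋ E.
size 1: {N}, {P}, {R} …(+2); under {N} G still reaches {E,P,R,T,V} ∋ E.
{T,V}: G⊥E given {T,V} in G with G→· removed — back-door holds.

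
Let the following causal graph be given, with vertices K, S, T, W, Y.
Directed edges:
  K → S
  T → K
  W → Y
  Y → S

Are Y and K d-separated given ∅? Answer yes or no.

Bayes-Ball from Y | ∅ reaches {S,W}.
K ∉ reach(Y|∅) ⇒ Y ⊥ K | ∅.

Yes — Y ⊥ K | ∅.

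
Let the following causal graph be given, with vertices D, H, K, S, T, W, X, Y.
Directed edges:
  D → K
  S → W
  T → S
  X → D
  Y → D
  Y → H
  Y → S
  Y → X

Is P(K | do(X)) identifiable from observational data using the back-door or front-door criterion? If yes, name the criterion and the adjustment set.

desc(X)\{X}={D,K}; candidates ⊆ {H,S,T,W,Y}.
size 0: {}; under {} X still reaches {D,H,K,S,W,Y} ∋ K.
{Y}: X⊥K given {Y} in G with X→· removed — back-door holds.
P(K|do(X)) = Σ_{Y} P(K|X,Y)·P(Y).

P(K|do(X)): backdoor, adjust for {Y}.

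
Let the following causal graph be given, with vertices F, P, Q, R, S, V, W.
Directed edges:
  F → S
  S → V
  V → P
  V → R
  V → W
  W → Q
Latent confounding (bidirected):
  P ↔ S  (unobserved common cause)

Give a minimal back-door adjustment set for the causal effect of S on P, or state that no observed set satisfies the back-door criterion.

desc(S)\{S}={P,Q,R,V,W}; candidates ⊆ {F}.
S↔P: latent back-door arc(s) into S.
size 0: {}; under {} S still reaches {F,P} ∋ P.
size 1: {F}; under {F} S still reaches {P} ∋ P.
S↔P cannot be blocked by any observed set — no back-door set.

S→P: no observed back-door set.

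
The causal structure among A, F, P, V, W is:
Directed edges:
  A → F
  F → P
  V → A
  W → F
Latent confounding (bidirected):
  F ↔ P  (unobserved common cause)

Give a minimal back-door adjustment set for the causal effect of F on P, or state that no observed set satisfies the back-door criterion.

F→P: no observed back-door set.

desc(F)\{F}={P}; candidates ⊆ {A,V,W}.
F↔P: latent back-door arc(s) into F.
size 0: {}; under {} F still reaches {A,P,V,W} ∋ P.
size 1: {A}, {V}, {W}; under {A} F still reaches {P,W} ∋ P.
size 2: {A,V}, {A,W}, {V,W}; under {A,V} F still reaches {P,W} ∋ P.
F↔P cannot be blocked by any observed set — no back-door set.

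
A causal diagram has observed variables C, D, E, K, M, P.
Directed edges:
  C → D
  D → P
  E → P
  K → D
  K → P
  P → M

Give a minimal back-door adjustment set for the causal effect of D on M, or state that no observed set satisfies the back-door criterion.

desc(D)\{D}={M,P}; candidates ⊆ {C,E,K}.
size 0: {}; under {} D still reaches {C,K,M,P} ∋ M.
{K}: D⊥M given {K} in G with D→· removed — back-door holds.

D→M: minimal back-door set {K}.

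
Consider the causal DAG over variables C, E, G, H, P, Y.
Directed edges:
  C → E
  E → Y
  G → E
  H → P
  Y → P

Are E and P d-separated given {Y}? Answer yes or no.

Yes — E ⊥ P | {Y}.

Bayes-Ball from E | {Y} reaches {C,G}.
P ∉ reach(E|{Y}) ⇒ E ⊥ P | {Y}.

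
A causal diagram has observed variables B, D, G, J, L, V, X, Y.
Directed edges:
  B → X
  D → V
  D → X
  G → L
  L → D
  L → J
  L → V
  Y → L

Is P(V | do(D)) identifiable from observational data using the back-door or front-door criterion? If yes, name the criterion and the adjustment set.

desc(D)\{D}={V,X}; candidates ⊆ {B,G,J,L,Y}.
size 0: {}; under {} D still reaches {G,J,L,V,Y} ∋ V.
{L}: D⊥V given {L} in G with D→· removed — back-door holds.
P(V|do(D)) = Σ_{L} P(V|D,L)·P(L).

P(V|do(D)): backdoor, adjust for {L}.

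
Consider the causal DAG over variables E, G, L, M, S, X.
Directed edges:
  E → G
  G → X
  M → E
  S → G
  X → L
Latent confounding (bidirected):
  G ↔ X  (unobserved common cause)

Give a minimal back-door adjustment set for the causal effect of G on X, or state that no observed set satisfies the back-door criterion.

G→X: no observed back-door set.

desc(G)\{G}={L,X}; candidates ⊆ {E,M,S}.
G↔X: latent back-door arc(s) into G.
size 0: {}; under {} G still reaches {E,L,M,S,X} ∋ X.
size 1: {E}, {M}, {S}; under {E} G still reaches {L,S,X} ∋ X.
size 2: {E,M}, {E,S}, {M,S}; under {E,M} G still reaches {L,S,X} ∋ X.
G↔X cannot be blocked by any observed set — no back-door set.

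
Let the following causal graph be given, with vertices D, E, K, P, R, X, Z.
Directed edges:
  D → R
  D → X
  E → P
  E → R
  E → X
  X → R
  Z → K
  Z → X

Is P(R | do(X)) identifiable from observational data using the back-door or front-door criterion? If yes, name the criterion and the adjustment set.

desc(X)\{X}={R}; candidates ⊆ {D,E,K,P,Z}.
size 0: {}; under {} X still reaches {D,E,K,P,R,Z} ∋ R.
size 1: {D}, {E}, {K} …(+2); under {D} X still reaches {E,K,P,R,Z} ∋ R.
{D,E}: X⊥R given {D,E} in G with X→· removed — back-door holds.
P(R|do(X)) = Σ_{D,E} P(R|X,D,E)·P(D,E).

P(R|do(X)): backdoor, adjust for {D, E}.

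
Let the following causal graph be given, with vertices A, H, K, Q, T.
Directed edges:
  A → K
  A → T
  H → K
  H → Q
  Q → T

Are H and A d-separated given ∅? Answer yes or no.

Bayes-Ball from H | ∅ reaches {K,Q,T}.
A ∉ reach(H|∅) ⇒ H ⊥ A | ∅.

Yes — H ⊥ A | ∅.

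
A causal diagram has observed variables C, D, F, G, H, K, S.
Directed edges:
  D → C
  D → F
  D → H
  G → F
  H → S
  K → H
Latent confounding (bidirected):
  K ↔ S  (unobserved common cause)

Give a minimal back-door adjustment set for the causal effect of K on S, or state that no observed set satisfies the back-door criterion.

desc(K)\{K}={H,S}; candidates ⊆ {C,D,F,G}.
K↔S: latent back-door arc(s) into K.
size 0: {}; under {} K still reaches {S} ∋ S.
size 1: {C}, {D}, {F} …(+1); under {C} K still reaches {S} ∋ S.
size 2: {C,D}, {C,F}, {C,G} …(+3); under {C,D} K still reaches {S} ∋ S.
K↔S cannot be blocked by any observed set — no back-door set.

K→S: no observed back-door set.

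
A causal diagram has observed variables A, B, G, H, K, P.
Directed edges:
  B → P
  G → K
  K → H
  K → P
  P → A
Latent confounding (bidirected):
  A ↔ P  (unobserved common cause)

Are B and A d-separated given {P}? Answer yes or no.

No — B and A are d-connected given {P}.

Bayes-Ball from B | {P} reaches {A,G,H,K}.
A ∈ reach(B|{P}) ⇒ B ⊥̸ A | {P}.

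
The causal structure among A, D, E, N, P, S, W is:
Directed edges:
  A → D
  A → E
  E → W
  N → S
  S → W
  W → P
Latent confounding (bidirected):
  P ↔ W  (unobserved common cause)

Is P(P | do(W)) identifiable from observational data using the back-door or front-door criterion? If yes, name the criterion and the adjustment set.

desc(W)\{W}={P}; candidates ⊆ {A,D,E,N,S}.
W↔P: latent back-door arc(s) into W.
size 0: {}; under {} W still reaches {A,D,E,N,P,S} ∋ P.
size 1: {A}, {D}, {E} …(+2); under {A} W still reaches {E,N,P,S} ∋ P.
size 2: {A,D}, {A,E}, {A,N} …(+7); under {A,D} W still reaches {E,N,P,S} ∋ P.
W↔P cannot be blocked by any observed set — no back-door set.
No mediator lies on a directed W→…→P path.
Neither criterion identifies P(P|do(W)) in this graph.

P(P|do(W)): not identifiable (no BD/FD set).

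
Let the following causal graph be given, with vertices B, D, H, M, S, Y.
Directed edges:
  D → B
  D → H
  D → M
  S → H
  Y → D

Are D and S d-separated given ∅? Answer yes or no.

Bayes-Ball from D | ∅ reaches {B,H,M,Y}.
S ∉ reach(D|∅) ⇒ D ⊥ S | ∅.

Yes — D ⊥ S | ∅.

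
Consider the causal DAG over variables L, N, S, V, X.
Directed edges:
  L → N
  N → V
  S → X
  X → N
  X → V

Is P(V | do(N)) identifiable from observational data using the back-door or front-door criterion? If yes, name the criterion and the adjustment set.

P(V|do(N)): backdoor, adjust for {X}.

desc(N)\{N}={V}; candidates ⊆ {L,S,X}.
size 0: {}; under {} N still reaches {L,S,V,X} ∋ V.
{X}: N⊥V given {X} in G with N→· removed — back-door holds.
P(V|do(N)) = Σ_{X} P(V|N,X)·P(X).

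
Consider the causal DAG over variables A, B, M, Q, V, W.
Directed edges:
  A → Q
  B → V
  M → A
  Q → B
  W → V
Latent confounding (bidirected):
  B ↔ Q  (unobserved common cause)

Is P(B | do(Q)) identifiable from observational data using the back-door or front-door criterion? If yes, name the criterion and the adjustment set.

P(B|do(Q)): not identifiable (no BD/FD set).

desc(Q)\{Q}={B,V}; candidates ⊆ {A,M,W}.
Q↔B: latent back-door arc(s) into Q.
size 0: {}; under {} Q still reaches {A,B,M,V} ∋ B.
size 1: {A}, {M}, {W}; under {A} Q still reaches {B,V} ∋ B.
size 2: {A,M}, {A,W}, {M,W}; under {A,M} Q still reaches {B,V} ∋ B.
Q↔B cannot be blocked by any observed set — no back-door set.
No mediator lies on a directed Q→…→B path.
Neither criterion identifies P(B|do(Q)) in this graph.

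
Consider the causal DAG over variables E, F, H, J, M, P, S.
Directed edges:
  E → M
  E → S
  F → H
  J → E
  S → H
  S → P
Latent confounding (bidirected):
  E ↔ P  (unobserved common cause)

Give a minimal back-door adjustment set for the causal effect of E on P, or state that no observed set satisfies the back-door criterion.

E→P: no observed back-door set.

desc(E)\{E}={H,M,P,S}; candidates ⊆ {F,J}.
E↔P: latent back-door arc(s) into E.
size 0: {}; under {} E still reaches {J,P} ∋ P.
size 1: {F}, {J}; under {F} E still reaches {J,P} ∋ P.
size 2: {F,J}; under {F,J} E still reaches {P} ∋ P.
E↔P cannot be blocked by any observed set — no back-door set.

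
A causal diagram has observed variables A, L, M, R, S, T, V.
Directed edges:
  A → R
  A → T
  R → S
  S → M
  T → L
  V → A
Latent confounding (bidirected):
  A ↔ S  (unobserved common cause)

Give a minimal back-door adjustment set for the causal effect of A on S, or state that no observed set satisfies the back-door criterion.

desc(A)\{A}={L,M,R,S,T}; candidates ⊆ {V}.
A↔S: latent back-door arc(s) into A.
size 0: {}; under {} A still reaches {M,S,V} ∋ S.
size 1: {V}; under {V} A still reaches {M,S} ∋ S.
A↔S cannot be blocked by any observed set — no back-door set.

A→S: no observed back-door set.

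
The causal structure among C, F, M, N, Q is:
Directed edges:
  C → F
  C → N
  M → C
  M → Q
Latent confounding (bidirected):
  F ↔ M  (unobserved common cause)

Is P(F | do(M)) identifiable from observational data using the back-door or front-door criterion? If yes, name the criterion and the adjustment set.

P(F|do(M)): frontdoor, adjust for {C}.

desc(M)\{M}={C,F,N,Q}; candidates ⊆ {—}.
M↔F: latent back-door arc(s) into M.
size 0: {}; under {} M still reaches {F} ∋ F.
M↔F cannot be blocked by any observed set — no back-door set.
{C}: (i) intercepts every directed M→F path; (ii) no back-door M→{C}; (iii) {M} blocks every back-door {C}→F. Front-door holds.
P(F|do(M)) = Σ_{C} P(C|M) Σ_{M'} P(F|C,M')P(M').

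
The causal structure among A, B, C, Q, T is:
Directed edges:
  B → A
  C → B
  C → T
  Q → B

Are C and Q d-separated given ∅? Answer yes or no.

Yes — C ⊥ Q | ∅.

Bayes-Ball from C | ∅ reaches {A,B,T}.
Q ∉ reach(C|∅) ⇒ C ⊥ Q | ∅.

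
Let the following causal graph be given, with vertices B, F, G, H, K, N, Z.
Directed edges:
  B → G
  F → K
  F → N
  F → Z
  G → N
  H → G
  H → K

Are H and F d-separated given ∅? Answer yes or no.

Yes — H ⊥ F | ∅.

Bayes-Ball from H | ∅ reaches {G,K,N}.
F ∉ reach(H|∅) ⇒ H ⊥ F | ∅.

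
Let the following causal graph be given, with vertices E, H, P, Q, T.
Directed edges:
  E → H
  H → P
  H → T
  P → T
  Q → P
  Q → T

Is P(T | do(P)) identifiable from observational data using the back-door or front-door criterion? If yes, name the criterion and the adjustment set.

P(T|do(P)): backdoor, adjust for {H, Q}.

desc(P)\{P}={T}; candidates ⊆ {E,H,Q}.
size 0: {}; under {} P still reaches {E,H,Q,T} ∋ T.
size 1: {E}, {H}, {Q}; under {E} P still reaches {H,Q,T} ∋ T.
{H,Q}: P⊥T given {H,Q} in G with P→· removed — back-door holds.
P(T|do(P)) = Σ_{H,Q} P(T|P,H,Q)·P(H,Q).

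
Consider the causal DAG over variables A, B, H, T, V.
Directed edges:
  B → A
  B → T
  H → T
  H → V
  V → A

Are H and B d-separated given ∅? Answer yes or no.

Yes — H ⊥ B | ∅.

Bayes-Ball from H | ∅ reaches {A,T,V}.
B ∉ reach(H|∅) ⇒ H ⊥ B | ∅.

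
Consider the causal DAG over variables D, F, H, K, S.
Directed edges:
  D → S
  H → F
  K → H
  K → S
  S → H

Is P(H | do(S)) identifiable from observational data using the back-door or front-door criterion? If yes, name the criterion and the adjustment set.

P(H|do(S)): backdoor, adjust for {K}.

desc(S)\{S}={F,H}; candidates ⊆ {D,K}.
size 0: {}; under {} S still reaches {D,F,H,K} ∋ H.
{K}: S⊥H given {K} in G with S→· removed — back-door holds.
P(H|do(S)) = Σ_{K} P(H|S,K)·P(K).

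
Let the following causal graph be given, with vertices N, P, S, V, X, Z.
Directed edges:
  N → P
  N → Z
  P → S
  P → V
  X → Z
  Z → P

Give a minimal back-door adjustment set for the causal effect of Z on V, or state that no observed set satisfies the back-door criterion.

Z→V: minimal back-door set {N}.

desc(Z)\{Z}={P,S,V}; candidates ⊆ {N,X}.
size 0: {}; under {} Z still reaches {N,P,S,V,X} ∋ V.
{N}: Z⊥V given {N} in G with Z→· removed — back-door holds.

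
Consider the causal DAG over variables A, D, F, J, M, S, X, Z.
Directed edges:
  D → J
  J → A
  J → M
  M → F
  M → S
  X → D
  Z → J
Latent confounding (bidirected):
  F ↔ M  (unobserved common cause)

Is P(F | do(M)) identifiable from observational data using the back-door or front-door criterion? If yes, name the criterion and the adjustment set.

P(F|do(M)): not identifiable (no BD/FD set).

desc(M)\{M}={F,S}; candidates ⊆ {A,D,J,X,Z}.
M↔F: latent back-door arc(s) into M.
size 0: {}; under {} M still reaches {A,D,F,J,X,Z} ∋ F.
size 1: {A}, {D}, {J} …(+2); under {A} M still reaches {D,F,J,X,Z} ∋ F.
size 2: {A,D}, {A,J}, {A,X} …(+7); under {A,D} M still reaches {F,J,Z} ∋ F.
M↔F cannot be blocked by any observed set — no back-door set.
No mediator lies on a directed M→…→F path.
Neither criterion identifies P(F|do(M)) in this graph.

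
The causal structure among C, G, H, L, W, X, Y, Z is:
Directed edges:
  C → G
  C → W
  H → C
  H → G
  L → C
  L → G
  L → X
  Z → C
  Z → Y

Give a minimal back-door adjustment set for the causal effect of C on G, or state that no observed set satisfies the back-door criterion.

desc(C)\{C}={G,W}; candidates ⊆ {H,L,X,Y,Z}.
size 0: {}; under {} C still reaches {G,H,L,X,Y,Z} ∋ G.
size 1: {H}, {L}, {X} …(+2); under {H} C still reaches {G,L,X,Y,Z} ∋ G.
{H,L}: C⊥G given {H,L} in G with C→· removed — back-door holds.

C→G: minimal back-door set {H, L}.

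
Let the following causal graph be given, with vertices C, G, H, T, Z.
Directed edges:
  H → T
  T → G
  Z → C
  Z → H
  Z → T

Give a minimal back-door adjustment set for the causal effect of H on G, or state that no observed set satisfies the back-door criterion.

desc(H)\{H}={G,T}; candidates ⊆ {C,Z}.
size 0: {}; under {} H still reaches {C,G,T,Z} ∋ G.
{Z}: H⊥G given {Z} in G with H→· removed — back-door holds.

H→G: minimal back-door set {Z}.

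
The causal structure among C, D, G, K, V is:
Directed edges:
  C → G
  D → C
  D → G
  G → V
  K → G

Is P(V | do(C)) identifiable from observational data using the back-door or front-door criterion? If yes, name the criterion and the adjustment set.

P(V|do(C)): backdoor, adjust for {D}.

desc(C)\{C}={G,V}; candidates ⊆ {D,K}.
size 0: {}; under {} C still reaches {D,G,V} ∋ V.
{D}: C⊥V given {D} in G with C→· removed — back-door holds.
P(V|do(C)) = Σ_{D} P(V|C,D)·P(D).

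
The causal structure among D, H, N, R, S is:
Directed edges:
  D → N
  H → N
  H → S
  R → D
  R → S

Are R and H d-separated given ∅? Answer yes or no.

Yes — R ⊥ H | ∅.

Bayes-Ball from R | ∅ reaches {D,N,S}.
H ∉ reach(R|∅) ⇒ R ⊥ H | ∅.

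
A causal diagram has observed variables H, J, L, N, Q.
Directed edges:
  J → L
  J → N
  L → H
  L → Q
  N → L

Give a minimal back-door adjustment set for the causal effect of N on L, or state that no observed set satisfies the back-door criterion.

desc(N)\{N}={H,L,Q}; candidates ⊆ {J}.
size 0: {}; under {} N still reaches {H,J,L,Q} ∋ L.
{J}: N⊥L given {J} in G with N→· removed — back-door holds.

N→L: minimal back-door set {J}.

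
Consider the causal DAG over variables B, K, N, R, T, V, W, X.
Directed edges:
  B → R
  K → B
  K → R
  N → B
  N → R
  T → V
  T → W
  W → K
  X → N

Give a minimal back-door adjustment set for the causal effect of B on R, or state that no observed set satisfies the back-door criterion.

B→R: minimal back-door set {K, N}.

desc(B)\{B}={R}; candidates ⊆ {K,N,T,V,W,X}.
size 0: {}; under {} B still reaches {K,N,R,T,V,W,X} ∋ R.
size 1: {K}, {N}, {T} …(+3); under {K} B still reaches {N,R,X} ∋ R.
{K,N}: B⊥R given {K,N} in G with B→· removed — back-door holds.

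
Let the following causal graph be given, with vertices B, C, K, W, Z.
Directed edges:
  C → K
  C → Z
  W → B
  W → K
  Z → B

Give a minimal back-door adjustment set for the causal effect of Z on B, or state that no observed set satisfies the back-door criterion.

desc(Z)\{Z}={B}; candidates ⊆ {C,K,W}.
∅: Z⊥B given ∅ in G with Z→· removed — back-door holds.

Z→B: minimal back-door set ∅.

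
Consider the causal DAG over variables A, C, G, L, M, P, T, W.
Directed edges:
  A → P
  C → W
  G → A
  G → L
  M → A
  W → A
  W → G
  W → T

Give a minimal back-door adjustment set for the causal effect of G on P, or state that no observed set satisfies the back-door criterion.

G→P: minimal back-door set {W}.

desc(G)\{G}={A,L,P}; candidates ⊆ {C,M,T,W}.
size 0: {}; under {} G still reaches {A,C,P,T,W} ∋ P.
{W}: G⊥P given {W} in G with G→· removed — back-door holds.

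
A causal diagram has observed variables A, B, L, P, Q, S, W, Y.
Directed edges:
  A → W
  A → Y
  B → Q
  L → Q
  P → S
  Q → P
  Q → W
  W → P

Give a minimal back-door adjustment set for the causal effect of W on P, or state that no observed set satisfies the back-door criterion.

desc(W)\{W}={P,S}; candidates ⊆ {A,B,L,Q,Y}.
size 0: {}; under {} W still reaches {A,B,L,P,Q,S,Y} ∋ P.
{Q}: W⊥P given {Q} in G with W→· removed — back-door holds.

W→P: minimal back-door set {Q}.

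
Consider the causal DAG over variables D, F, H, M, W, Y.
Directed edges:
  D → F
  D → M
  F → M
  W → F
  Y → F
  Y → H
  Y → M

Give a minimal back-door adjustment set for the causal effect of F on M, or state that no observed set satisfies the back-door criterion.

desc(F)\{F}={M}; candidates ⊆ {D,H,W,Y}.
size 0: {}; under {} F still reaches {D,H,M,W,Y} ∋ M.
size 1: {D}, {H}, {W} …(+1); under {D} F still reaches {H,M,W,Y} ∋ M.
{D,Y}: F⊥M given {D,Y} in G with F→· removed — back-door holds.

F→M: minimal back-door set {D, Y}.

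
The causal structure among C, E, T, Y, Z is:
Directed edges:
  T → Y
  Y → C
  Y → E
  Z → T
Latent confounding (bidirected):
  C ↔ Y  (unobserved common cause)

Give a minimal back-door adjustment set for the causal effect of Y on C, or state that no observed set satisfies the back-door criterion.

desc(Y)\{Y}={C,E}; candidates ⊆ {T,Z}.
Y↔C: latent back-door arc(s) into Y.
size 0: {}; under {} Y still reaches {C,T,Z} ∋ C.
size 1: {T}, {Z}; under {T} Y still reaches {C} ∋ C.
size 2: {T,Z}; under {T,Z} Y still reaches {C} ∋ C.
Y↔C cannot be blocked by any observed set — no back-door set.

Y→C: no observed back-door set.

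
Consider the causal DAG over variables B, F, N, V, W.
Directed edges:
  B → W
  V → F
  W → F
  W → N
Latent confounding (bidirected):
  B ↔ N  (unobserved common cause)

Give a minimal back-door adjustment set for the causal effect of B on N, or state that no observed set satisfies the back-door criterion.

B→N: no observed back-door set.

desc(B)\{B}={F,N,W}; candidates ⊆ {V}.
B↔N: latent back-door arc(s) into B.
size 0: {}; under {} B still reaches {N} ∋ N.
size 1: {V}; under {V} B still reaches {N} ∋ N.
B↔N cannot be blocked by any observed set — no back-door set.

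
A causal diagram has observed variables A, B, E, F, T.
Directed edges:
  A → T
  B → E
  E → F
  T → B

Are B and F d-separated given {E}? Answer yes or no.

Bayes-Ball from B | {E} reaches {A,T}.
F ∉ reach(B|{E}) ⇒ B ⊥ F | {E}.

Yes — B ⊥ F | {E}.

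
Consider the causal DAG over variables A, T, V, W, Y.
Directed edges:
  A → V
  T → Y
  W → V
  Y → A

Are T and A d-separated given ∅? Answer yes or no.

Bayes-Ball from T | ∅ reaches {A,V,Y}.
A ∈ reach(T|∅) ⇒ T ⊥̸ A | ∅.

No — T and A are d-connected given ∅.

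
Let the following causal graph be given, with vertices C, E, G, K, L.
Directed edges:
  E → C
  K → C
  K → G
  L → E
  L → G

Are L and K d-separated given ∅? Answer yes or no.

Bayes-Ball from L | ∅ reaches {C,E,G}.
K ∉ reach(L|∅) ⇒ L ⊥ K | ∅.

Yes — L ⊥ K | ∅.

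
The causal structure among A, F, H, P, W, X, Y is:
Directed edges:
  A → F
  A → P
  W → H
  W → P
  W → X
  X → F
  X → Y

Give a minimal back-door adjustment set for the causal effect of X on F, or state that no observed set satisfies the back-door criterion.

X→F: minimal back-door set ∅.

desc(X)\{X}={F,Y}; candidates ⊆ {A,H,P,W}.
∅: X⊥F given ∅ in G with X→· removed — back-door holds.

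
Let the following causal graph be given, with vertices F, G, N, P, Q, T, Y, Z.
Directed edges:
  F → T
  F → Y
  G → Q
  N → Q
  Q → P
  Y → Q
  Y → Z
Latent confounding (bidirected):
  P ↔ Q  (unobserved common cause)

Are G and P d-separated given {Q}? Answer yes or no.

Bayes-Ball from G | {Q} reaches {F,N,P,T,Y,Z}.
P ∈ reach(G|{Q}) ⇒ G ⊥̸ P | {Q}.

No — G and P are d-connected given {Q}.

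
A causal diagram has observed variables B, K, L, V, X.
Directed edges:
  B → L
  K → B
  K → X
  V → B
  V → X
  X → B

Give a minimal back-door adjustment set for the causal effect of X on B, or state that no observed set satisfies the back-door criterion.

X→B: minimal back-door set {K, V}.

desc(X)\{X}={B,L}; candidates ⊆ {K,V}.
size 0: {}; under {} X still reaches {B,K,L,V} ∋ B.
size 1: {K}, {V}; under {K} X still reaches {B,L,V} ∋ B.
{K,V}: X⊥B given {K,V} in G with X→· removed — back-door holds.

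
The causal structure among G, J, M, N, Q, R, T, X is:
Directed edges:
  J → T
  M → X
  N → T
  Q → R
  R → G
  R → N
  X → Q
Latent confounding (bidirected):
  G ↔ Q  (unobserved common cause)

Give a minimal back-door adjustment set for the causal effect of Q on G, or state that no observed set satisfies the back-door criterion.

Q→G: no observed back-door set.

desc(Q)\{Q}={G,N,R,T}; candidates ⊆ {J,M,X}.
Q↔G: latent back-door arc(s) into Q.
size 0: {}; under {} Q still reaches {G,M,X} ∋ G.
size 1: {J}, {M}, {X}; under {J} Q still reaches {G,M,X} ∋ G.
size 2: {J,M}, {J,X}, {M,X}; under {J,M} Q still reaches {G,X} ∋ G.
Q↔G cannot be blocked by any observed set — no back-door set.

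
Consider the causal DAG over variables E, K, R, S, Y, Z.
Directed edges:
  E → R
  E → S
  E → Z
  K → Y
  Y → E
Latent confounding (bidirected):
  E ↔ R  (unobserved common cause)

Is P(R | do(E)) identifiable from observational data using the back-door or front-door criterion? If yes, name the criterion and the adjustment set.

P(R|do(E)): not identifiable (no BD/FD set).

desc(E)\{E}={R,S,Z}; candidates ⊆ {K,Y}.
E↔R: latent back-door arc(s) into E.
size 0: {}; under {} E still reaches {K,R,Y} ∋ R.
size 1: {K}, {Y}; under {K} E still reaches {R,Y} ∋ R.
size 2: {K,Y}; under {K,Y} E still reaches {R} ∋ R.
E↔R cannot be blocked by any observed set — no back-door set.
No mediator lies on a directed E→…→R path.
Neither criterion identifies P(R|do(E)) in this graph.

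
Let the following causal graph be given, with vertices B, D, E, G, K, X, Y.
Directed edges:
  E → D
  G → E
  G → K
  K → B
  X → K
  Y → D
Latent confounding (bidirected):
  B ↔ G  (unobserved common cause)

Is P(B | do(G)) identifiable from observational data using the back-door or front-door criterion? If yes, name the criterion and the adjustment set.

P(B|do(G)): frontdoor, adjust for {K}.

desc(G)\{G}={B,D,E,K}; candidates ⊆ {X,Y}.
G↔B: latent back-door arc(s) into G.
size 0: {}; under {} G still reaches {B} ∋ B.
size 1: {X}, {Y}; under {X} G still reaches {B} ∋ B.
size 2: {X,Y}; under {X,Y} G still reaches {B} ∋ B.
G↔B cannot be blocked by any observed set — no back-door set.
{K}: (i) intercepts every directed G→B path; (ii) no back-door G→{K}; (iii) {G} blocks every back-door {K}→B. Front-door holds.
P(B|do(G)) = Σ_{K} P(K|G) Σ_{G'} P(B|K,G')P(G').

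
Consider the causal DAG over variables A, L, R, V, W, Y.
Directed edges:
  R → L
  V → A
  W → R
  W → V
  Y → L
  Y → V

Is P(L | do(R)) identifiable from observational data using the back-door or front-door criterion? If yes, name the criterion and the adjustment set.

desc(R)\{R}={L}; candidates ⊆ {A,V,W,Y}.
∅: R⊥L given ∅ in G with R→· removed — back-door holds.
P(L|do(R)) = P(L|R) — no adjustment needed.

P(L|do(R)): backdoor, adjust for ∅.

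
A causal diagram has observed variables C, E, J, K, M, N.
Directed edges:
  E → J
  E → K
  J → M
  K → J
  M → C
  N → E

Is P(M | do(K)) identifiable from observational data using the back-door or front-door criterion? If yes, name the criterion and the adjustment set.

P(M|do(K)): backdoor, adjust for {E}.

desc(K)\{K}={C,J,M}; candidates ⊆ {E,N}.
size 0: {}; under {} K still reaches {C,E,J,M,N} ∋ M.
{E}: K⊥M given {E} in G with K→· removed — back-door holds.
P(M|do(K)) = Σ_{E} P(M|K,E)·P(E).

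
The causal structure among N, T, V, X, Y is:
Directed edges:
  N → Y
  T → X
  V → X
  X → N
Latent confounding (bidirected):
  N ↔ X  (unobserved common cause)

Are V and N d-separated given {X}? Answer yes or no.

Bayes-Ball from V | {X} reaches {N,T,Y}.
N ∈ reach(V|{X}) ⇒ V ⊥̸ N | {X}.

No — V and N are d-connected given {X}.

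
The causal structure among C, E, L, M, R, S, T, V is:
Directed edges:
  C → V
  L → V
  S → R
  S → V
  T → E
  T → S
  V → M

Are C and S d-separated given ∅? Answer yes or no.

Yes — C ⊥ S | ∅.

Bayes-Ball from C | ∅ reaches {M,V}.
S ∉ reach(C|∅) ⇒ C ⊥ S | ∅.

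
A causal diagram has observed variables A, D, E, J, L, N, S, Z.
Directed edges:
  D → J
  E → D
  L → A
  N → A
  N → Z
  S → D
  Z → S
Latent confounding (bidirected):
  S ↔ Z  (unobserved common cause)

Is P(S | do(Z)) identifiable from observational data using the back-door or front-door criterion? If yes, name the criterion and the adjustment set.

P(S|do(Z)): not identifiable (no BD/FD set).

desc(Z)\{Z}={D,J,S}; candidates ⊆ {A,E,L,N}.
Z↔S: latent back-door arc(s) into Z.
size 0: {}; under {} Z still reaches {A,D,J,N,S} ∋ S.
size 1: {A}, {E}, {L} …(+1); under {A} Z still reaches {D,J,L,N,S} ∋ S.
size 2: {A,E}, {A,L}, {A,N} …(+3); under {A,E} Z still reaches {D,J,L,N,S} ∋ S.
Z↔S cannot be blocked by any observed set — no back-door set.
No mediator lies on a directed Z→…→S path.
Neither criterion identifies P(S|do(Z)) in this graph.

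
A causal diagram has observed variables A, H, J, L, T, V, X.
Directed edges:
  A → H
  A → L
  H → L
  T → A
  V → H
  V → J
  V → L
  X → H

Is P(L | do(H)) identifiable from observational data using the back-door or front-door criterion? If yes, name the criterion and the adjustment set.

P(L|do(H)): backdoor, adjust for {A, V}.

desc(H)\{H}={L}; candidates ⊆ {A,J,T,V,X}.
size 0: {}; under {} H still reaches {A,J,L,T,V,X} ∋ L.
size 1: {A}, {J}, {T} …(+2); under {A} H still reaches {J,L,V,X} ∋ L.
{A,V}: H⊥L given {A,V} in G with H→· removed — back-door holds.
P(L|do(H)) = Σ_{A,V} P(L|H,A,V)·P(A,V).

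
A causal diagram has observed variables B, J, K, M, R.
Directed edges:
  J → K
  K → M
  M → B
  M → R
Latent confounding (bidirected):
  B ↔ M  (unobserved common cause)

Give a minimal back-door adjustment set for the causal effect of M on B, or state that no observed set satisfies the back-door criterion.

desc(M)\{M}={B,R}; candidates ⊆ {J,K}.
M↔B: latent back-door arc(s) into M.
size 0: {}; under {} M still reaches {B,J,K} ∋ B.
size 1: {J}, {K}; under {J} M still reaches {B,K} ∋ B.
size 2: {J,K}; under {J,K} M still reaches {B} ∋ B.
M↔B cannot be blocked by any observed set — no back-door set.

M→B: no observed back-door set.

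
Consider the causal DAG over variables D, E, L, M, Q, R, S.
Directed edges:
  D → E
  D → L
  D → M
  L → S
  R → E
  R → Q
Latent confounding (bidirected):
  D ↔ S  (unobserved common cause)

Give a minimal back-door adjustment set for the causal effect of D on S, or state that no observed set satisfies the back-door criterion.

desc(D)\{D}={E,L,M,S}; candidates ⊆ {Q,R}.
D↔S: latent back-door arc(s) into D.
size 0: {}; under {} D still reaches {S} ∋ S.
size 1: {Q}, {R}; under {Q} D still reaches {S} ∋ S.
size 2: {Q,R}; under {Q,R} D still reaches {S} ∋ S.
D↔S cannot be blocked by any observed set — no back-door set.

D→S: no observed back-door set.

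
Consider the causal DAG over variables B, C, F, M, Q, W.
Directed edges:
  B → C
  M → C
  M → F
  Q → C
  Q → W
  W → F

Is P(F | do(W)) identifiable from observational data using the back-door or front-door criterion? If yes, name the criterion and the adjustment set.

desc(W)\{W}={F}; candidates ⊆ {B,C,M,Q}.
∅: W⊥F given ∅ in G with W→· removed — back-door holds.
P(F|do(W)) = P(F|W) — no adjustment needed.

P(F|do(W)): backdoor, adjust for ∅.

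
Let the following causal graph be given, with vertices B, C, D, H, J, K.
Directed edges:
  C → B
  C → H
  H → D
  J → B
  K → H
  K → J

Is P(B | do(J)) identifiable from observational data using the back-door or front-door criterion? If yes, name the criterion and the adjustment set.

P(B|do(J)): backdoor, adjust for ∅.

desc(J)\{J}={B}; candidates ⊆ {C,D,H,K}.
∅: J⊥B given ∅ in G with J→· removed — back-door holds.
P(B|do(J)) = P(B|J) — no adjustment needed.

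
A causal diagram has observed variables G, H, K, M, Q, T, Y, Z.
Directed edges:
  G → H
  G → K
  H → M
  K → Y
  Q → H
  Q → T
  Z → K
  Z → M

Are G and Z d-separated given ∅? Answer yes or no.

Bayes-Ball from G | ∅ reaches {H,K,M,Y}.
Z ∉ reach(G|∅) ⇒ G ⊥ Z | ∅.

Yes — G ⊥ Z | ∅.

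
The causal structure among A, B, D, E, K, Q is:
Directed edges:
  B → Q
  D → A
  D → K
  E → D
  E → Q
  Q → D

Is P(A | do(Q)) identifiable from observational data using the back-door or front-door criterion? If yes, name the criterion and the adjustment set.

P(A|do(Q)): backdoor, adjust for {E}.

desc(Q)\{Q}={A,D,K}; candidates ⊆ {B,E}.
size 0: {}; under {} Q still reaches {A,B,D,E,K} ∋ A.
{E}: Q⊥A given {E} in G with Q→· removed — back-door holds.
P(A|do(Q)) = Σ_{E} P(A|Q,E)·P(E).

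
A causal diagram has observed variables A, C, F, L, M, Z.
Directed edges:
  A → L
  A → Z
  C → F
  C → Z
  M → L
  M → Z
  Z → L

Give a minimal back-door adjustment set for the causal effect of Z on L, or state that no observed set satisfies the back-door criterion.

desc(Z)\{Z}={L}; candidates ⊆ {A,C,F,M}.
size 0: {}; under {} Z still reaches {A,C,F,L,M} ∋ L.
size 1: {A}, {C}, {F} …(+1); under {A} Z still reaches {C,F,L,M} ∋ L.
{A,M}: Z⊥L given {A,M} in G with Z→· removed — back-door holds.

Z→L: minimal back-door set {A, M}.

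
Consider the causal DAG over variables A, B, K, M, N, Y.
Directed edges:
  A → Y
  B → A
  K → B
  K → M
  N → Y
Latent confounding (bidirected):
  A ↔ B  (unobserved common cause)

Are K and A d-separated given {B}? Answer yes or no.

Bayes-Ball from K | {B} reaches {A,M,Y}.
A ∈ reach(K|{B}) ⇒ K ⊥̸ A | {B}.

No — K and A are d-connected given {B}.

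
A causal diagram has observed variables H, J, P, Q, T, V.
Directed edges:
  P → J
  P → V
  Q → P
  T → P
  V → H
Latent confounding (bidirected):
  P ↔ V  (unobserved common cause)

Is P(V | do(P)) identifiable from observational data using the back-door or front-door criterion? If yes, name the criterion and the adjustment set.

desc(P)\{P}={H,J,V}; candidates ⊆ {Q,T}.
P↔V: latent back-door arc(s) into P.
size 0: {}; under {} P still reaches {H,Q,T,V} ∋ V.
size 1: {Q}, {T}; under {Q} P still reaches {H,T,V} ∋ V.
size 2: {Q,T}; under {Q,T} P still reaches {H,V} ∋ V.
P↔V cannot be blocked by any observed set — no back-door set.
No mediator lies on a directed P→…→V path.
Neither criterion identifies P(V|do(P)) in this graph.

P(V|do(P)): not identifiable (no BD/FD set).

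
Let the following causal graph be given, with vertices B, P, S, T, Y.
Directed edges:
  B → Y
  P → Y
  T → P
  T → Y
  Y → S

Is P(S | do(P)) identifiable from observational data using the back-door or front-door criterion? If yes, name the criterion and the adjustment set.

desc(P)\{P}={S,Y}; candidates ⊆ {B,T}.
size 0: {}; under {} P still reaches {S,T,Y} ∋ S.
{T}: P⊥S given {T} in G with P→· removed — back-door holds.
P(S|do(P)) = Σ_{T} P(S|P,T)·P(T).

P(S|do(P)): backdoor, adjust for {T}.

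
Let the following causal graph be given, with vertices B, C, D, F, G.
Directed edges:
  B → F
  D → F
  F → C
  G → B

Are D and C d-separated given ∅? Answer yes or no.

No — D and C are d-connected given ∅.

Bayes-Ball from D | ∅ reaches {C,F}.
C ∈ reach(D|∅) ⇒ D ⊥̸ C | ∅.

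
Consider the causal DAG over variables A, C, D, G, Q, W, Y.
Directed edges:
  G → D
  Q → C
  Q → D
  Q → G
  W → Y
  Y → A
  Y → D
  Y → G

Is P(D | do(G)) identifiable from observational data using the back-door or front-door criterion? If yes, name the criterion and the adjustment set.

desc(G)\{G}={D}; candidates ⊆ {A,C,Q,W,Y}.
size 0: {}; under {} G still reaches {A,C,D,Q,W,Y} ∋ D.
size 1: {A}, {C}, {Q} …(+2); under {A} G still reaches {C,D,Q,W,Y} ∋ D.
{Q,Y}: G⊥D given {Q,Y} in G with G→· removed — back-door holds.
P(D|do(G)) = Σ_{Q,Y} P(D|G,Q,Y)·P(Q,Y).

P(D|do(G)): backdoor, adjust for {Q, Y}.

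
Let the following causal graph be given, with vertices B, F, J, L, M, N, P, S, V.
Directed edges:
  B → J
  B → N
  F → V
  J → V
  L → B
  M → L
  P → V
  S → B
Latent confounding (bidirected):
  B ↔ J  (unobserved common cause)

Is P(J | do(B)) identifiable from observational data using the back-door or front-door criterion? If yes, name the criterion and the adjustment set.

desc(B)\{B}={J,N,V}; candidates ⊆ {F,L,M,P,S}.
B↔J: latent back-door arc(s) into B.
size 0: {}; under {} B still reaches {J,L,M,S,V} ∋ J.
size 1: {F}, {L}, {M} …(+2); under {F} B still reaches {J,L,M,S,V} ∋ J.
size 2: {F,L}, {F,M}, {F,P} …(+7); under {F,L} B still reaches {J,S,V} ∋ J.
B↔J cannot be blocked by any observed set — no back-door set.
No mediator lies on a directed B→…→J path.
Neither criterion identifies P(J|do(B)) in this graph.

P(J|do(B)): not identifiable (no BD/FD set).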